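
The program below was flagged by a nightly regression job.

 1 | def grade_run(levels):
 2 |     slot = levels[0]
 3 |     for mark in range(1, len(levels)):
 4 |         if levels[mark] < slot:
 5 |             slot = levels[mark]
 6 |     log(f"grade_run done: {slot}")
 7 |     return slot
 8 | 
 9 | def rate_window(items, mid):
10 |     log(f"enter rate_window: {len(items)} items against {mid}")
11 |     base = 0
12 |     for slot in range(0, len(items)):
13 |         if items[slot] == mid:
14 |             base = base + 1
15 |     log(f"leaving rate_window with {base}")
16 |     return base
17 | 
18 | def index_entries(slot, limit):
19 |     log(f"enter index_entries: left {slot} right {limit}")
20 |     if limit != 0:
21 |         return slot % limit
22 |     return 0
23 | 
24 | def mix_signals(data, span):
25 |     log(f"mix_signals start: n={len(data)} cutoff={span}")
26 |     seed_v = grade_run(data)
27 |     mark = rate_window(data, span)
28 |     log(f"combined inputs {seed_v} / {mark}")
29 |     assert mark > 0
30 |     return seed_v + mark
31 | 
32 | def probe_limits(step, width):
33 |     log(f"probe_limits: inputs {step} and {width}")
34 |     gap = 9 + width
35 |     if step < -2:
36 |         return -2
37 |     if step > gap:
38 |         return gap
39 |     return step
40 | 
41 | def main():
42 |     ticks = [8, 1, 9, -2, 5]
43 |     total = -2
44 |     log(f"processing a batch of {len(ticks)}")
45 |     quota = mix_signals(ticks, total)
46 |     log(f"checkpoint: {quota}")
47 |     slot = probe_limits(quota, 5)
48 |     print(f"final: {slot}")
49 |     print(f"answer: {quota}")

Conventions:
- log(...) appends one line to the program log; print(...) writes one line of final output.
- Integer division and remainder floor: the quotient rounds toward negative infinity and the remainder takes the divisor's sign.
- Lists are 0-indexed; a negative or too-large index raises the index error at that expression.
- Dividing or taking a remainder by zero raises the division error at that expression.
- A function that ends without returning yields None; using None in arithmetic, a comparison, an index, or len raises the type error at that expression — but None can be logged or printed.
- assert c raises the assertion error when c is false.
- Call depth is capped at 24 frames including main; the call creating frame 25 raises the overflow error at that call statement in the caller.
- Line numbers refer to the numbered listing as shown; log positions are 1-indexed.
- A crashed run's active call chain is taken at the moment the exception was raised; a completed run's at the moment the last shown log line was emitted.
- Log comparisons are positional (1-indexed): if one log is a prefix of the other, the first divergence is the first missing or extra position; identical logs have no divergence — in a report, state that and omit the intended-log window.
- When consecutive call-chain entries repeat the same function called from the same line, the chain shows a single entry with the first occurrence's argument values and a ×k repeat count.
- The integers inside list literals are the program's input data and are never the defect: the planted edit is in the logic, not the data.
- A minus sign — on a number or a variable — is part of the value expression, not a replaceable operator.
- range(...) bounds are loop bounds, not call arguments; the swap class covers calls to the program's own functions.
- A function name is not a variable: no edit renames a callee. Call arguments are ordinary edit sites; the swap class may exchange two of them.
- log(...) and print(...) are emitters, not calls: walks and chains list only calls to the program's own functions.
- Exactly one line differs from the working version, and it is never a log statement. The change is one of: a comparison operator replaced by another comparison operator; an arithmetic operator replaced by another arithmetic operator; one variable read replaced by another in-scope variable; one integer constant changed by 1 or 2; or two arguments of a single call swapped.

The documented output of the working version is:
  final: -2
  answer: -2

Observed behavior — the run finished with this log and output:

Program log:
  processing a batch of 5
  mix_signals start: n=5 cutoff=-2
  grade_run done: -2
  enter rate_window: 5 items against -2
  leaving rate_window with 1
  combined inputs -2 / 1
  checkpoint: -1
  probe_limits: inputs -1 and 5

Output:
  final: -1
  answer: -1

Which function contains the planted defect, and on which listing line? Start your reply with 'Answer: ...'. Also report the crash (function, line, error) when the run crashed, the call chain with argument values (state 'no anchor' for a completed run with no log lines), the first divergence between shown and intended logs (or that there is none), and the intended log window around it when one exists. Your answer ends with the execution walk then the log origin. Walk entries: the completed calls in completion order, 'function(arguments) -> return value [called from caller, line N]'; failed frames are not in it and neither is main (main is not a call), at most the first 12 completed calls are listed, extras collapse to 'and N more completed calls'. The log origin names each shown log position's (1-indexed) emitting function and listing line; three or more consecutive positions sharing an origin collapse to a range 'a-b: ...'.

Answer: the defect is in mix_signals at line 30.
Key fact: Log line 7 is where behavior first shows: 'checkpoint: -1' appears instead of 'checkpoint: -2'.
Call chain: main -> probe_limits(-1, 5) (called at line 47).
First divergence: position 7 — shown 'checkpoint: -1', intended 'checkpoint: -2'.
Intended log window:
  5: leaving rate_window with 1
  6: combined inputs -2 / 1
  7: checkpoint: -2
  8: probe_limits: inputs -2 and 5
Execution walk:
  grade_run([8, 1, 9, -2, 5]) -> -2  [called from mix_signals, line 26]
  rate_window([8, 1, 9, -2, 5], -2) -> 1  [called from mix_signals, line 27]
  mix_signals([8, 1, 9, -2, 5], -2) -> -1  [called from main, line 45]
  probe_limits(-1, 5) -> -1  [called from main, line 47]
Log origin:
  1: from main, line 44
  2: from mix_signals, line 25
  3: from grade_run, line 6
  4: from rate_window, line 10
  5: from rate_window, line 15
  6: from mix_signals, line 28
  7: from main, line 46
  8: from probe_limits, line 33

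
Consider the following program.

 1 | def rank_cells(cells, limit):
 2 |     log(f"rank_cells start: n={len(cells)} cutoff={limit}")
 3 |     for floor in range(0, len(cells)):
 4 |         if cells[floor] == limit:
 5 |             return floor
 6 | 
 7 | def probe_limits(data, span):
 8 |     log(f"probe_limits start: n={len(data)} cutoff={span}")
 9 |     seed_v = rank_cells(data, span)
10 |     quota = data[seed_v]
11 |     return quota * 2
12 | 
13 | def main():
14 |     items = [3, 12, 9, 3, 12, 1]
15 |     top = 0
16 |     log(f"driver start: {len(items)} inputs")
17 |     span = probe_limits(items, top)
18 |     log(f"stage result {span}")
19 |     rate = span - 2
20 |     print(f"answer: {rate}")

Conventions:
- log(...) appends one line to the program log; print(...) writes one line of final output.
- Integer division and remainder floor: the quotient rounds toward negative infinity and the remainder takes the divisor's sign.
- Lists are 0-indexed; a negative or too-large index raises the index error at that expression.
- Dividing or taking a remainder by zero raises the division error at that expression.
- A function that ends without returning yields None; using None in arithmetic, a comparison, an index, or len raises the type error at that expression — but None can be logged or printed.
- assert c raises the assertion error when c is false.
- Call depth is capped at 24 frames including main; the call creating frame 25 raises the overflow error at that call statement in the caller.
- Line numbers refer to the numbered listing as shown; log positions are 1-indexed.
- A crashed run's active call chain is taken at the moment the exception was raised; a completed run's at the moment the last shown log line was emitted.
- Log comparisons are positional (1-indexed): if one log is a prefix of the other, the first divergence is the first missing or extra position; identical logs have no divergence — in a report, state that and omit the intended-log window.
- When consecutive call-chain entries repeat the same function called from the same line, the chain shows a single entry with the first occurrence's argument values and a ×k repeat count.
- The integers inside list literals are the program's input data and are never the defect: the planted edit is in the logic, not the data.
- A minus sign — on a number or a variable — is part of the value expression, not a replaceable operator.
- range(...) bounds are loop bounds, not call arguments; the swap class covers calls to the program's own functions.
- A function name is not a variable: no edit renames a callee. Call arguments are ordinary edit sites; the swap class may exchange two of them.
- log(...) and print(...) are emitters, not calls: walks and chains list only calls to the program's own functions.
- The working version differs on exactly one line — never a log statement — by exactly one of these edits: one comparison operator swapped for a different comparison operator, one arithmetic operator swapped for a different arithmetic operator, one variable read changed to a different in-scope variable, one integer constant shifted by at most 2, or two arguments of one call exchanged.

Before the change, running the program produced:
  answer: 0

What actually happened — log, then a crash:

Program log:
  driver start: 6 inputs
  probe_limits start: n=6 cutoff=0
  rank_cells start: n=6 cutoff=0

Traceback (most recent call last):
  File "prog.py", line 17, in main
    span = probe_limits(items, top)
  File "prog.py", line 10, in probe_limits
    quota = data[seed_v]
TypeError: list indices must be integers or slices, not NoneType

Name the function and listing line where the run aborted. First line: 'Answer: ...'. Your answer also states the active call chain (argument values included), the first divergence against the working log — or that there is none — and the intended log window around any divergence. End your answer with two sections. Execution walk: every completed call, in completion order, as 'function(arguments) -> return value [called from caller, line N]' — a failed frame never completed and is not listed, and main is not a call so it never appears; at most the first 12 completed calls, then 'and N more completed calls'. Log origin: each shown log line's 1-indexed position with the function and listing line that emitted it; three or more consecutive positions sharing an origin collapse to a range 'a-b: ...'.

Answer: the error was raised in probe_limits, line 10.
Key observation: At log position 2 the runs split — shown 'probe_limits start: n=6 cutoff=0', but the working version logs 'probe_limits start: n=6 cutoff=1'.
Call chain: main -> probe_limits([3, 12, 9, 3, 12, 1], 0) (called at line 17).
First divergence: at position 2 the run shows 'probe_limits start: n=6 cutoff=0' where the working version logs 'probe_limits start: n=6 cutoff=1'.
Intended log window:
  1: driver start: 6 inputs
  2: probe_limits start: n=6 cutoff=1
  3: rank_cells start: n=6 cutoff=1
Execution walk:
  rank_cells([3, 12, 9, 3, 12, 1], 0) -> None  [called from probe_limits, line 9]
Log origins:
  1: emitted by main (line 16)
  2: emitted by probe_limits (line 8)
  3: emitted by rank_cells (line 2)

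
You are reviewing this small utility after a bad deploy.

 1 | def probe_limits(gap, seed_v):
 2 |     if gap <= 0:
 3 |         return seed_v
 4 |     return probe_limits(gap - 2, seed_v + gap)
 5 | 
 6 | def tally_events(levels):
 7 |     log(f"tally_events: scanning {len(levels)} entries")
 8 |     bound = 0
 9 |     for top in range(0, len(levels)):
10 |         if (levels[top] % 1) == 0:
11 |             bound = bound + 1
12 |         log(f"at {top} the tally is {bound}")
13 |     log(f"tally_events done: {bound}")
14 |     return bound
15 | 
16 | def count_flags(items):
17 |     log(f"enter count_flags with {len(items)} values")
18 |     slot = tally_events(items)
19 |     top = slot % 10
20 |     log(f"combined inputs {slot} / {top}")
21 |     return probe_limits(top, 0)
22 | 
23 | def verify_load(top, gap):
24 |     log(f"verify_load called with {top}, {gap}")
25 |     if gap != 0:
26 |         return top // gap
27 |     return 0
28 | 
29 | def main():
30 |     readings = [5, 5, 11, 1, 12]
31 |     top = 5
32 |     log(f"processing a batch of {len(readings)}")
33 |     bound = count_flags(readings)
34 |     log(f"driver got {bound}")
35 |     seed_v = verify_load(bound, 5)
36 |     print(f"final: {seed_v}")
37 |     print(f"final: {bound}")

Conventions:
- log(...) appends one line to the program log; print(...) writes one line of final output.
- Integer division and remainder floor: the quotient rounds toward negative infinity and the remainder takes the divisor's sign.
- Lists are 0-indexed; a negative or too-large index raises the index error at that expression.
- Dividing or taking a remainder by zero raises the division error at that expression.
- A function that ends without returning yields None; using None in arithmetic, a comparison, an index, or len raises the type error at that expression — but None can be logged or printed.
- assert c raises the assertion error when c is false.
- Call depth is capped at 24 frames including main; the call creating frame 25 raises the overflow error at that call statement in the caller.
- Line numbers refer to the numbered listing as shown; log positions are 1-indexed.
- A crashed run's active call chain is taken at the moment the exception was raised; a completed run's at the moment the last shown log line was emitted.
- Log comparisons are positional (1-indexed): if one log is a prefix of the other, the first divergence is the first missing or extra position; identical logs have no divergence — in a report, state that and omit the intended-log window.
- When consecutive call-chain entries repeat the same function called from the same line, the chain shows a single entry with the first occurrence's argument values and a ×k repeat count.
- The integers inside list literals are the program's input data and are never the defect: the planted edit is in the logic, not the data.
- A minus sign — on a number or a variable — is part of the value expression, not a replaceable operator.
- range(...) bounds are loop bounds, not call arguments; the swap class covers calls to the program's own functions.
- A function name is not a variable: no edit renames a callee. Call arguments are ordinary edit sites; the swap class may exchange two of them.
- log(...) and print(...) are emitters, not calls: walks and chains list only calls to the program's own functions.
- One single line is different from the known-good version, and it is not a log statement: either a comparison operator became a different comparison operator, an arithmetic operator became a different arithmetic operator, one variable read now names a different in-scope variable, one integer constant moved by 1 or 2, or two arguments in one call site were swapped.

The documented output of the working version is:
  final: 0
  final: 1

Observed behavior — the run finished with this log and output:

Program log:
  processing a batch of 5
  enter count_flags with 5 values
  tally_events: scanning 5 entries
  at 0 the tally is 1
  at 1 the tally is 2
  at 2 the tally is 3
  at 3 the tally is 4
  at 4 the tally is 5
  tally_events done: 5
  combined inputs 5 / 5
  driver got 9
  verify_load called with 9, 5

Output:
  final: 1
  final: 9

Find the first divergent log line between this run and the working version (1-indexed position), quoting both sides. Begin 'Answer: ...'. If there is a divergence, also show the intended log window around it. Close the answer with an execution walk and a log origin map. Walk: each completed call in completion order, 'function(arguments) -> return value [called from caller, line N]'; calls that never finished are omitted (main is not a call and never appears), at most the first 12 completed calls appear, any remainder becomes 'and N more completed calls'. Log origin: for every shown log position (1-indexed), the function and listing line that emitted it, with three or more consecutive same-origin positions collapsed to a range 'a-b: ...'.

Answer: at position 4 the run shows 'at 0 the tally is 1' where the working version logs 'at 0 the tally is 0'.
Intended log window:
  2: enter count_flags with 5 values
  3: tally_events: scanning 5 entries
  4: at 0 the tally is 0
  5: at 1 the tally is 0
Execution walk:
  tally_events([5, 5, 11, 1, 12]) -> 5  [called from count_flags, line 18]
  probe_limits(-1, 9) -> 9  [called from probe_limits, line 4]
  probe_limits(1, 8) -> 9  [called from probe_limits, line 4]
  probe_limits(3, 5) -> 9  [called from probe_limits, line 4]
  probe_limits(5, 0) -> 9  [called from count_flags, line 21]
  count_flags([5, 5, 11, 1, 12]) -> 9  [called from main, line 33]
  verify_load(9, 5) -> 1  [called from main, line 35]
Origin of each log line:
  1: logged in main at line 32
  2: logged in count_flags at line 17
  3: logged in tally_events at line 7
  4-8: logged in tally_events at line 12
  9: logged in tally_events at line 13
  10: logged in count_flags at line 20
  11: logged in main at line 34
  12: logged in verify_load at line 24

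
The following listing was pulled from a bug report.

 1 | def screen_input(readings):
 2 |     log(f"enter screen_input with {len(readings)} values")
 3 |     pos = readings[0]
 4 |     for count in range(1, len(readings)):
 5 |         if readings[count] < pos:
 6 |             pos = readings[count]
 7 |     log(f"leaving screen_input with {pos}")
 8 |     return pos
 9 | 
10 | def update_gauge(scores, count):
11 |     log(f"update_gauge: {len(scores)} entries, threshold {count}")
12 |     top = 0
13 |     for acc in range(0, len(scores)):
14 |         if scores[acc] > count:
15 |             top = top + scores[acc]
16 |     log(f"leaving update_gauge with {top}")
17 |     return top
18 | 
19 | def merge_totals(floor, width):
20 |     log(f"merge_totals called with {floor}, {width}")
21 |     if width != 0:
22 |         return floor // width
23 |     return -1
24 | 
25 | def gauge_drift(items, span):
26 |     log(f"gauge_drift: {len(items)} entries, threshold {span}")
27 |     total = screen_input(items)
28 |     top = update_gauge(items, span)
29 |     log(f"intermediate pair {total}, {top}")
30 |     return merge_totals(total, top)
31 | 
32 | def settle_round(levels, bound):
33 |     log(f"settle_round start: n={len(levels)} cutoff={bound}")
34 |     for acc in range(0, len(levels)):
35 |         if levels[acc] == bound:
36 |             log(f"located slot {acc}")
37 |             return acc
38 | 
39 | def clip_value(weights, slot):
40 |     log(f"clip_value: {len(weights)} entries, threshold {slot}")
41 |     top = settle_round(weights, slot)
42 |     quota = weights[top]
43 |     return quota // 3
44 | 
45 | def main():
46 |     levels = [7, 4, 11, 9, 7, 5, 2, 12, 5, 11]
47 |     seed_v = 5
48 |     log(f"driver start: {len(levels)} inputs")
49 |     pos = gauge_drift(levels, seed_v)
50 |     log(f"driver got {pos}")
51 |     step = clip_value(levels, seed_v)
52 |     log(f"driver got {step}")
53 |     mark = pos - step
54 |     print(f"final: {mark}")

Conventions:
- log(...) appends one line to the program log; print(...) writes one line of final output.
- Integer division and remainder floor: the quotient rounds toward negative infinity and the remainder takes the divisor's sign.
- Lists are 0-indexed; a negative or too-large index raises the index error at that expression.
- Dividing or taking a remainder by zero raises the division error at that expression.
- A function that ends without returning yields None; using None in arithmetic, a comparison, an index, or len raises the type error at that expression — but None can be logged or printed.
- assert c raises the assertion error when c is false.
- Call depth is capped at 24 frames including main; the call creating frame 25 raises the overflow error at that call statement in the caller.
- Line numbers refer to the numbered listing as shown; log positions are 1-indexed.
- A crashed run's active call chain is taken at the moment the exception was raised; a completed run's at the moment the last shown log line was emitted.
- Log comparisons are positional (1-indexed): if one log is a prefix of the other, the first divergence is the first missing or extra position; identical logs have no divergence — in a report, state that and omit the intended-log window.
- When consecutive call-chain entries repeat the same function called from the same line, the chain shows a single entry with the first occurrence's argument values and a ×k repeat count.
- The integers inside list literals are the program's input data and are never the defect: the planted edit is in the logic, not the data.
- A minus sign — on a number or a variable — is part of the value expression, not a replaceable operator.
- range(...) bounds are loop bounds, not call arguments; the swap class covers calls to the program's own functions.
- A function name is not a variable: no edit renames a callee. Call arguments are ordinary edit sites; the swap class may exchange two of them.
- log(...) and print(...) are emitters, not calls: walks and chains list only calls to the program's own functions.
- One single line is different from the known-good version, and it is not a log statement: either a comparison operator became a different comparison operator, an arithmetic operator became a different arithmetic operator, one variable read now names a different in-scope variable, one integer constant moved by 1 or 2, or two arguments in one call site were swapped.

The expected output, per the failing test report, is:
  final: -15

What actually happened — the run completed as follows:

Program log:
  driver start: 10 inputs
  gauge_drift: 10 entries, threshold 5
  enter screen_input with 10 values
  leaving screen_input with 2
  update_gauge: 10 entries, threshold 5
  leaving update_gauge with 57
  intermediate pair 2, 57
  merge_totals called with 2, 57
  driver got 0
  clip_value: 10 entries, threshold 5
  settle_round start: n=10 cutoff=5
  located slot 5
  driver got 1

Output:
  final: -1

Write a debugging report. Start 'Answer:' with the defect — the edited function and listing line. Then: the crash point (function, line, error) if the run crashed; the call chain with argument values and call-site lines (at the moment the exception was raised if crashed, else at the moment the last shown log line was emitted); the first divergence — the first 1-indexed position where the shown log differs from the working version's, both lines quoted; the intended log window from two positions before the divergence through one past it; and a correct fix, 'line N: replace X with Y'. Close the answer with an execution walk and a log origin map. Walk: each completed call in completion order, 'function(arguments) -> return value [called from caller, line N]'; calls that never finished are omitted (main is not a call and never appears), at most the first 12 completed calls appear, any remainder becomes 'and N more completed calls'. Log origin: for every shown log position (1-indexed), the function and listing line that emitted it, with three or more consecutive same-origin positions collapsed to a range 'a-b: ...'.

Answer: the defect is in clip_value at line 43.
Key fact: At log position 13 the runs split — shown 'driver got 1', but the working version logs 'driver got 15'.
Call chain: main.
First divergence: position 13; shown 'driver got 1' vs intended 'driver got 15'.
Intended log window:
  11: settle_round start: n=10 cutoff=5
  12: located slot 5
  13: driver got 15
Execution walk:
  screen_input([7, 4, 11, 9, 7, 5, 2, 12, 5, 11]) -> 2  [called from gauge_drift, line 27]
  update_gauge([7, 4, 11, 9, 7, 5, 2, 12, 5, 11], 5) -> 57  [called from gauge_drift, line 28]
  merge_totals(2, 57) -> 0  [called from gauge_drift, line 30]
  gauge_drift([7, 4, 11, 9, 7, 5, 2, 12, 5, 11], 5) -> 0  [called from main, line 49]
  settle_round([7, 4, 11, 9, 7, 5, 2, 12, 5, 11], 5) -> 5  [called from clip_value, line 41]
  clip_value([7, 4, 11, 9, 7, 5, 2, 12, 5, 11], 5) -> 1  [called from main, line 51]
Log origins:
  1: emitted by main (line 48)
  2: emitted by gauge_drift (line 26)
  3: emitted by screen_input (line 2)
  4: emitted by screen_input (line 7)
  5: emitted by update_gauge (line 11)
  6: emitted by update_gauge (line 16)
  7: emitted by gauge_drift (line 29)
  8: emitted by merge_totals (line 20)
  9: emitted by main (line 50)
  10: emitted by clip_value (line 40)
  11: emitted by settle_round (line 33)
  12: emitted by settle_round (line 36)
  13: emitted by main (line 52)
A correct fix: line 43: replace `//` with `*`.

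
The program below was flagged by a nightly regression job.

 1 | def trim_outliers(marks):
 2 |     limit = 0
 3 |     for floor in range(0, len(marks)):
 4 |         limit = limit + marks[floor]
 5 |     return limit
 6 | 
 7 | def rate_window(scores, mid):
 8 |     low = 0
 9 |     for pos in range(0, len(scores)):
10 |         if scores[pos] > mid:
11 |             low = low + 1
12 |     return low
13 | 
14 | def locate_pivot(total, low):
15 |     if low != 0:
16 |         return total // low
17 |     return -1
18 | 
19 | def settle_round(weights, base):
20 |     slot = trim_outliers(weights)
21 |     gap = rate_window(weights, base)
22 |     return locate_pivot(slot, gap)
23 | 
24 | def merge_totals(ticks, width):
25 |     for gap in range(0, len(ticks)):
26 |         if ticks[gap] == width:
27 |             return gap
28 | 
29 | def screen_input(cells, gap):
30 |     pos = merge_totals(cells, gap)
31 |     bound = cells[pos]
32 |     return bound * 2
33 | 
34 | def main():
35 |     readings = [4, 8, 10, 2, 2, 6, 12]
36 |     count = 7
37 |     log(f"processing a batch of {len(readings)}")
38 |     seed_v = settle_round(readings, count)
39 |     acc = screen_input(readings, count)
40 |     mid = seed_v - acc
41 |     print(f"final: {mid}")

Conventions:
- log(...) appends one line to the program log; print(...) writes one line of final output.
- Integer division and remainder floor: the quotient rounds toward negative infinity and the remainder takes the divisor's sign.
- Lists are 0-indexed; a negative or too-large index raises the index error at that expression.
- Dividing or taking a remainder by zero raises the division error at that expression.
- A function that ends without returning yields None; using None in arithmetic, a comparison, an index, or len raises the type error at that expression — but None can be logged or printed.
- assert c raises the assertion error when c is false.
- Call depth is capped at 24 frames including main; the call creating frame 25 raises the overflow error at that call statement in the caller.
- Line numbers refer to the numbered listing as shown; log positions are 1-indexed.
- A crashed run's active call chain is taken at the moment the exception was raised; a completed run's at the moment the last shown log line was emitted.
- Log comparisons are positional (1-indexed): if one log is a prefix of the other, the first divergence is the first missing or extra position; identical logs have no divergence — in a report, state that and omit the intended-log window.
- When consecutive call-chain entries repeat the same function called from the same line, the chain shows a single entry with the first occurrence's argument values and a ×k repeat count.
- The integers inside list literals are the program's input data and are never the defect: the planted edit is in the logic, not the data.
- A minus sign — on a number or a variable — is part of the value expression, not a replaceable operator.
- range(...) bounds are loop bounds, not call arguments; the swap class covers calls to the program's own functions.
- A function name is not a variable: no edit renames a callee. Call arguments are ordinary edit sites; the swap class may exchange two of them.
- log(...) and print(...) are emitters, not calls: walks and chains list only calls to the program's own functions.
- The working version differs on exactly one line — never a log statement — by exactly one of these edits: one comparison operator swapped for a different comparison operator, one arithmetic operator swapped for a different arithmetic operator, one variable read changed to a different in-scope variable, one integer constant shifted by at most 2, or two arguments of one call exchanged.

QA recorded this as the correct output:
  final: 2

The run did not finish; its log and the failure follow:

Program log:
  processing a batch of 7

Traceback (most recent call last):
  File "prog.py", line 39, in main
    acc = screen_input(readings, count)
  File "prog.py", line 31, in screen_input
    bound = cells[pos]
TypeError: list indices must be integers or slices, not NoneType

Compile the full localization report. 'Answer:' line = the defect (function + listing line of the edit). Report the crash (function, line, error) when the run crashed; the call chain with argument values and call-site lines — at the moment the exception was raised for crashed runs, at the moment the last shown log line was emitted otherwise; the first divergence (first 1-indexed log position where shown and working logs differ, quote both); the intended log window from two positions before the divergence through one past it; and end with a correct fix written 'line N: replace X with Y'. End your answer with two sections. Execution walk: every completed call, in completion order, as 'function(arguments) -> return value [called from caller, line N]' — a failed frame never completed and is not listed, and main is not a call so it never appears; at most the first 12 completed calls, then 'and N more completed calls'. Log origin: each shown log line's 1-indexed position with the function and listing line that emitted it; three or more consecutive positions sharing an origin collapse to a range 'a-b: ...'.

Answer: the defect is in main at line 36.
The tell: No log line differs; the crash is the first visible symptom.
Crash: screen_input, line 31, TypeError.
Call chain: main -> screen_input([4, 8, 10, 2, 2, 6, 12], 7) (called at line 39).
First divergence: none; the two logs match at every position.
Execution walk:
  trim_outliers([4, 8, 10, 2, 2, 6, 12]) -> 44  [called from settle_round, line 20]
  rate_window([4, 8, 10, 2, 2, 6, 12], 7) -> 3  [called from settle_round, line 21]
  locate_pivot(44, 3) -> 14  [called from settle_round, line 22]
  settle_round([4, 8, 10, 2, 2, 6, 12], 7) -> 14  [called from main, line 38]
  merge_totals([4, 8, 10, 2, 2, 6, 12], 7) -> None  [called from screen_input, line 30]
Log origin:
  1 — main, line 37
A correct fix: line 36: replace `7` with `6`.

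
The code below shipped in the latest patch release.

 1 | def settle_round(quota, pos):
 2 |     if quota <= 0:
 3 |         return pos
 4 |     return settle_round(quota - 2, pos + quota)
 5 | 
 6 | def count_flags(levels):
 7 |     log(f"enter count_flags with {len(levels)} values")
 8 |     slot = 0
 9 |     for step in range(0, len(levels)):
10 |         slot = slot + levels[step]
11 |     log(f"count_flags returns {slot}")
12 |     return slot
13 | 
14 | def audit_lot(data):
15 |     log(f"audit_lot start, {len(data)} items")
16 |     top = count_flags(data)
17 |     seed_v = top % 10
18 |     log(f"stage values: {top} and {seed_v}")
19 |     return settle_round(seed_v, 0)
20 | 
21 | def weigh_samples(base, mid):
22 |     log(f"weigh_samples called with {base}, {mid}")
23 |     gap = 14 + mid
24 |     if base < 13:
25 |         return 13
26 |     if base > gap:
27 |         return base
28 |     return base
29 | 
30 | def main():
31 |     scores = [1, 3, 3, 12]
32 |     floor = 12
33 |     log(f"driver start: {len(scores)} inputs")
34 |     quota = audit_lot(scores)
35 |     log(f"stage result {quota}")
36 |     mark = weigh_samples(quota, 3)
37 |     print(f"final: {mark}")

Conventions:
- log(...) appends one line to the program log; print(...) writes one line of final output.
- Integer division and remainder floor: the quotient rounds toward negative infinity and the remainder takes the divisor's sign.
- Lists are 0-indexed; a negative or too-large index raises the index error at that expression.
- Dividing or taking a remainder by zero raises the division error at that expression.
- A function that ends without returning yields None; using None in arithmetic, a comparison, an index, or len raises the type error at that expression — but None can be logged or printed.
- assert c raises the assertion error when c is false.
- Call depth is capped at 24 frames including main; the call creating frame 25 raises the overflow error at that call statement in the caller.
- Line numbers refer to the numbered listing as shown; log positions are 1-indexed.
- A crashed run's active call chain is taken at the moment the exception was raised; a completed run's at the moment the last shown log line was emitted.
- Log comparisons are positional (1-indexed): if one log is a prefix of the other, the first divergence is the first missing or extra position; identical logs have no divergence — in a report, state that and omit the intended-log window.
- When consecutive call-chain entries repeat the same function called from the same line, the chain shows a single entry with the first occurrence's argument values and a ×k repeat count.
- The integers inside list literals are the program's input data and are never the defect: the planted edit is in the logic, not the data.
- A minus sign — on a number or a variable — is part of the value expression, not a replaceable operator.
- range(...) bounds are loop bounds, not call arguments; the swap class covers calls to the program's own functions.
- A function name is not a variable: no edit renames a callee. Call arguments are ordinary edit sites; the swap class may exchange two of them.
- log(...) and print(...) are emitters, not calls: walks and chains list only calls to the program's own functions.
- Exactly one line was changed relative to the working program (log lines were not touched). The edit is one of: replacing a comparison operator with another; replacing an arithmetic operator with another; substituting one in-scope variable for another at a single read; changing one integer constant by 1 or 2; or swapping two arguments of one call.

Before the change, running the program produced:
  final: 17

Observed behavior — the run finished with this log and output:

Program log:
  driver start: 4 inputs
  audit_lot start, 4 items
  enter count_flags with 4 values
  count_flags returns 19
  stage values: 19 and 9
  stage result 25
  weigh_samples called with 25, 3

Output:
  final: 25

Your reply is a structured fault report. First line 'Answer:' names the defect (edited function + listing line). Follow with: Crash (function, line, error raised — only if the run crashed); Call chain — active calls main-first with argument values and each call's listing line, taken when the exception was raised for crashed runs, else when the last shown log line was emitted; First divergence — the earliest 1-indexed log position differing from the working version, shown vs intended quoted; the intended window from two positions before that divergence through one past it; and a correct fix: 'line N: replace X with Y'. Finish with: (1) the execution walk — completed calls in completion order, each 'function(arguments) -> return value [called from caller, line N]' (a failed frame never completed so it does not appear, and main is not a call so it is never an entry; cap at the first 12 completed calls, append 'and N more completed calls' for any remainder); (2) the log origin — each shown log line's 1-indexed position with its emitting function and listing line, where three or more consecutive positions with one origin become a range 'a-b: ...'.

Answer: the defect is in weigh_samples at line 27.
Key observation: The logs agree in full; only the final output differs.
Call chain: main -> weigh_samples(25, 3) (called at line 36).
First divergence: none (the log streams are identical).
Execution walk:
  count_flags([1, 3, 3, 12]) -> 19  [called from audit_lot, line 16]
  settle_round(-1, 25) -> 25  [called from settle_round, line 4]
  settle_round(1, 24) -> 25  [called from settle_round, line 4]
  settle_round(3, 21) -> 25  [called from settle_round, line 4]
  settle_round(5, 16) -> 25  [called from settle_round, line 4]
  settle_round(7, 9) -> 25  [called from settle_round, line 4]
  settle_round(9, 0) -> 25  [called from audit_lot, line 19]
  audit_lot([1, 3, 3, 12]) -> 25  [called from main, line 34]
  weigh_samples(25, 3) -> 25  [called from main, line 36]
Log origin:
  1 — main, line 33
  2 — audit_lot, line 15
  3 — count_flags, line 7
  4 — count_flags, line 11
  5 — audit_lot, line 18
  6 — main, line 35
  7 — weigh_samples, line 22
A correct fix: line 27: replace `base` with `gap`.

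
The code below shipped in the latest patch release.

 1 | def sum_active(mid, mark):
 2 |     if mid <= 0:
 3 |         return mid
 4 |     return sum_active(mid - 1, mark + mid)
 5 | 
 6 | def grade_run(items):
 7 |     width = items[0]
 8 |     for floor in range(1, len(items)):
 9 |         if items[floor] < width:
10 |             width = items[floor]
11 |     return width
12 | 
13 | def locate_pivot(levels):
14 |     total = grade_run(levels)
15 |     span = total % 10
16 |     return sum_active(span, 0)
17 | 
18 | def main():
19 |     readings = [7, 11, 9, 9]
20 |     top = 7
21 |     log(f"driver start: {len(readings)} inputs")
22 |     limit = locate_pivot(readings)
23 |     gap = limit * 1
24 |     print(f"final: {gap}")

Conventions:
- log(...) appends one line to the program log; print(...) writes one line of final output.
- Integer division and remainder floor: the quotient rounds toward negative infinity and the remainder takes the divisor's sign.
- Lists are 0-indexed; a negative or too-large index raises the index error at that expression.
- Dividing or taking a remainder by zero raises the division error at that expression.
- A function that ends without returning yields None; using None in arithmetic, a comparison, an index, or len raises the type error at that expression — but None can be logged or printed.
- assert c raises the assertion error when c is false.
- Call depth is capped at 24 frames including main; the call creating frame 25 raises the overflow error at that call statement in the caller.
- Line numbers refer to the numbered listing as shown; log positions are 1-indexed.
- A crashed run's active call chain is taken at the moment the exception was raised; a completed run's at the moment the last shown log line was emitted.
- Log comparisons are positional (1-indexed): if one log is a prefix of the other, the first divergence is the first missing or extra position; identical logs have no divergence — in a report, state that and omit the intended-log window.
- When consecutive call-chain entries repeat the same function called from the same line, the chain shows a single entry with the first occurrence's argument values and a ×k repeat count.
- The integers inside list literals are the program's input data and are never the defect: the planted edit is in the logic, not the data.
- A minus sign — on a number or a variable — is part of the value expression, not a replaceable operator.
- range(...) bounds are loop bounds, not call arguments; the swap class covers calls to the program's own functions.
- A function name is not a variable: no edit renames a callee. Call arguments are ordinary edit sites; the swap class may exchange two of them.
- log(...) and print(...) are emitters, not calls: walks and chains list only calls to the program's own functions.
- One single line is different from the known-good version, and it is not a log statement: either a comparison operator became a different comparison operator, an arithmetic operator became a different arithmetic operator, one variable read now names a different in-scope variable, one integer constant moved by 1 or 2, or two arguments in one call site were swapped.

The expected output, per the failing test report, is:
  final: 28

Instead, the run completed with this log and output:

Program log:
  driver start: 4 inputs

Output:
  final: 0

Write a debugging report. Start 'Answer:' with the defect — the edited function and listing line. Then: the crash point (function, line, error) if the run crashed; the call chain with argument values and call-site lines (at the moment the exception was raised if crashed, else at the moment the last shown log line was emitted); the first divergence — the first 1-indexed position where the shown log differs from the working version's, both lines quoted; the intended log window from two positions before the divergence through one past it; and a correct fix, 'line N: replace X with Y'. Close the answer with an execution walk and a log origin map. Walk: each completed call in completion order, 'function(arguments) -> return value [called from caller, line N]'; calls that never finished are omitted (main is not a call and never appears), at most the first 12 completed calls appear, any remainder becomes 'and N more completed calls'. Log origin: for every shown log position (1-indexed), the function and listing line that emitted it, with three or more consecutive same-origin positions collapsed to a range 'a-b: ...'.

Answer: the defect is in sum_active at line 3.
Core observation: Log streams are identical — the defect surfaces only in the printed output.
Call chain: main.
First divergence: none; the two logs match at every position.
Execution walk:
  grade_run([7, 11, 9, 9]) -> 7  [called from locate_pivot, line 14]
  sum_active(0, 28) -> 0  [called from sum_active, line 4]
  sum_active(1, 27) -> 0  [called from sum_active, line 4]
  sum_active(2, 25) -> 0  [called from sum_active, line 4]
  sum_active(3, 22) -> 0  [called from sum_active, line 4]
  sum_active(4, 18) -> 0  [called from sum_active, line 4]
  sum_active(5, 13) -> 0  [called from sum_active, line 4]
  sum_active(6, 7) -> 0  [called from sum_active, line 4]
  sum_active(7, 0) -> 0  [called from locate_pivot, line 16]
  locate_pivot([7, 11, 9, 9]) -> 0  [called from main, line 22]
Log origin:
  1: from main, line 21
A correct fix: line 3: replace `mid` with `mark`.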